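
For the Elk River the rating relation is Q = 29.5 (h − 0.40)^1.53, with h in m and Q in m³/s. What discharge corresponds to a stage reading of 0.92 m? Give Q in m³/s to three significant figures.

10.8 m³/s

Q = 29.5 × (0.92 − 0.40)^1.53 = 29.5 × 0.52^1.53 = 10.85 m³/s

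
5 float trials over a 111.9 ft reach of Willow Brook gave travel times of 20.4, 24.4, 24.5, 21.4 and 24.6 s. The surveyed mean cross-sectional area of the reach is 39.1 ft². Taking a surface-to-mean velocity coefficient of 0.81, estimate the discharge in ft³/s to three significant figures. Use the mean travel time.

154 ft³/s

t̄ = (20.4 + 24.4 + 24.5 + 21.4 + 24.6) / 5 = 23.06 s
v_surface = L / t̄ = 111.9 / 23.06 = 4.853 ft/s
v_mean = 0.81 × 4.853 = 3.931 ft/s
Q = A × v_mean = 39.1 × 3.931 = 153.7 ft³/s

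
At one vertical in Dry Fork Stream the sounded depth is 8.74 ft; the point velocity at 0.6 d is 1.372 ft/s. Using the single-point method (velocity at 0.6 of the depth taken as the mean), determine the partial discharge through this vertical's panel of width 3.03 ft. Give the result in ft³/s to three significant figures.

36.3 ft³/s

v̄ = v₀.₆ = 1.372 ft/s
q = v̄ × d × w = 1.372 × 8.74 × 3.03 = 36.33 ft³/s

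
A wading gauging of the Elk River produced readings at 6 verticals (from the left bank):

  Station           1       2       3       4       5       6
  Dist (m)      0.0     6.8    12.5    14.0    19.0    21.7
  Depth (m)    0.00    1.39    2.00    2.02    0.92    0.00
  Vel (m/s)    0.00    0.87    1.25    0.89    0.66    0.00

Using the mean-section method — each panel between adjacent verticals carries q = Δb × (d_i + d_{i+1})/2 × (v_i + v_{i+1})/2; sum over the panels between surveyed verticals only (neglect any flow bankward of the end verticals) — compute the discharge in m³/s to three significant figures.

21.6 m³/s

Panel 1-2: Δb = 6.8 m, d̄ = (0.00+1.39)/2 = 0.695, v̄ = (0.00+0.87)/2 = 0.435 → q = 6.8×0.695×0.435 = 2.056 m³/s
Panel 2-3: Δb = 5.7 m, d̄ = (1.39+2.00)/2 = 1.695, v̄ = (0.87+1.25)/2 = 1.06 → q = 5.7×1.695×1.06 = 10.24 m³/s
Panel 3-4: Δb = 1.5 m, d̄ = (2.00+2.02)/2 = 2.01, v̄ = (1.25+0.89)/2 = 1.07 → q = 1.5×2.01×1.07 = 3.226 m³/s
Panel 4-5: Δb = 5 m, d̄ = (2.02+0.92)/2 = 1.47, v̄ = (0.89+0.66)/2 = 0.775 → q = 5×1.47×0.775 = 5.696 m³/s
Panel 5-6: Δb = 2.7 m, d̄ = (0.92+0.00)/2 = 0.46, v̄ = (0.66+0.00)/2 = 0.33 → q = 2.7×0.46×0.33 = 0.4099 m³/s
Q = Σ q = 21.63 m³/s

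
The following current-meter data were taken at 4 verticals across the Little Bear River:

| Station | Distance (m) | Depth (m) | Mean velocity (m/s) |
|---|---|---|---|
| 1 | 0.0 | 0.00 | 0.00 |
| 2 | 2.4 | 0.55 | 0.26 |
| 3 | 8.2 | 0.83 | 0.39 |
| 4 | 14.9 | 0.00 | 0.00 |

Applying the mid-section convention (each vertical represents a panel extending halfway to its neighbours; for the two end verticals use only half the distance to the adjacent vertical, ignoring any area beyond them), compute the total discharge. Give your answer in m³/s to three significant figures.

w_2 = (8.2 − 0.0)/2 = 4.1 m; q_2 = 0.26 × 0.55 × 4.1 = 0.5863 m³/s
w_3 = (14.9 − 2.4)/2 = 6.25 m; q_3 = 0.39 × 0.83 × 6.25 = 2.023 m³/s
Stations 1, 4 contribute zero (depth or velocity is 0).
Q = Σ qᵢ = 2.609 m³/s

2.61 m³/s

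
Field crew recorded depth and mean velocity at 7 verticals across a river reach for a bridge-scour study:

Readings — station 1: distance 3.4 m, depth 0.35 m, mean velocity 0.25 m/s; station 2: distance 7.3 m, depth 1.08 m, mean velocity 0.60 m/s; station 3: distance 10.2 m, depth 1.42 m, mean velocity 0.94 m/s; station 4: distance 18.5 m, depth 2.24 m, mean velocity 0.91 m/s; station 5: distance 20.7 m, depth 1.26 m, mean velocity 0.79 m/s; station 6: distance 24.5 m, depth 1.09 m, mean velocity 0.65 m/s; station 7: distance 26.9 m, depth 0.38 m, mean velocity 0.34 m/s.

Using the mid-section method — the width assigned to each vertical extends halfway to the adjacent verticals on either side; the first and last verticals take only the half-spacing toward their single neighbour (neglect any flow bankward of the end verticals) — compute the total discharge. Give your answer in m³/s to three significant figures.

25.9 m³/s

w_1 = (7.3 − 3.4)/2 = 1.95 m; q_1 = 0.25 × 0.35 × 1.95 = 0.1706 m³/s
w_2 = (10.2 − 3.4)/2 = 3.4 m; q_2 = 0.60 × 1.08 × 3.4 = 2.203 m³/s
w_3 = (18.5 − 7.3)/2 = 5.6 m; q_3 = 0.94 × 1.42 × 5.6 = 7.475 m³/s
w_4 = (20.7 − 10.2)/2 = 5.25 m; q_4 = 0.91 × 2.24 × 5.25 = 10.70 m³/s
w_5 = (24.5 − 18.5)/2 = 3 m; q_5 = 0.79 × 1.26 × 3 = 2.986 m³/s
w_6 = (26.9 − 20.7)/2 = 3.1 m; q_6 = 0.65 × 1.09 × 3.1 = 2.196 m³/s
w_7 = (26.9 − 24.5)/2 = 1.2 m; q_7 = 0.34 × 0.38 × 1.2 = 0.1550 m³/s
Q = Σ qᵢ = 25.89 m³/s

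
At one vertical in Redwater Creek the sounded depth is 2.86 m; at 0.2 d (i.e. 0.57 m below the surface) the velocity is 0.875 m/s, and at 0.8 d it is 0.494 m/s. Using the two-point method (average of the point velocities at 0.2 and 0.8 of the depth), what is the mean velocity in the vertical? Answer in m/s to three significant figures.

v̄ = (0.875 + 0.494) / 2 = 0.6845 m/s

0.685 m/s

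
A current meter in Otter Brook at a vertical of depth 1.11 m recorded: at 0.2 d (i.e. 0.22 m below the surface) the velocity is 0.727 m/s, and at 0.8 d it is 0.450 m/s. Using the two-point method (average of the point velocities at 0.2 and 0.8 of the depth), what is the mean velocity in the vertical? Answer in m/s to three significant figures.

0.589 m/s

v̄ = (0.727 + 0.450) / 2 = 0.5885 m/s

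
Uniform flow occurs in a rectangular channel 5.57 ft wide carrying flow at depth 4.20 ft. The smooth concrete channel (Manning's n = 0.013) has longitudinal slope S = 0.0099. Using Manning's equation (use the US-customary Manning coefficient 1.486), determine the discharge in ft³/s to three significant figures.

A = b·y = 5.57 × 4.20 = 23.39 ft²
P = b + 2y = 5.57 + 2×4.20 = 13.97 ft
R = A/P = 23.39/13.97 = 1.675 ft
Q = (1.486/n)·A·R^(2/3)·S^(1/2) = (1.486/0.013) × 23.39 × 1.675^(2/3) × 0.0099^(1/2) = 375.2 ft³/s

375 ft³/s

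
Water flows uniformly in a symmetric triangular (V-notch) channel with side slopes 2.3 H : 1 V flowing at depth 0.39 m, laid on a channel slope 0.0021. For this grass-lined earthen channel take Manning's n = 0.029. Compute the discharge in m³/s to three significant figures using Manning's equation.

A = z·y² = 2.3×0.39² = 0.3498 m²
P = 2y√(1+z²) = 2×0.39×√(1+2.3²) = 1.956 m
R = A/P = 0.3498/1.956 = 0.1788 m
Q = (1/n)·A·R^(2/3)·S^(1/2) = (1/0.029) × 0.3498 × 0.1788^(2/3) × 0.0021^(1/2) = 0.1755 m³/s

0.175 m³/s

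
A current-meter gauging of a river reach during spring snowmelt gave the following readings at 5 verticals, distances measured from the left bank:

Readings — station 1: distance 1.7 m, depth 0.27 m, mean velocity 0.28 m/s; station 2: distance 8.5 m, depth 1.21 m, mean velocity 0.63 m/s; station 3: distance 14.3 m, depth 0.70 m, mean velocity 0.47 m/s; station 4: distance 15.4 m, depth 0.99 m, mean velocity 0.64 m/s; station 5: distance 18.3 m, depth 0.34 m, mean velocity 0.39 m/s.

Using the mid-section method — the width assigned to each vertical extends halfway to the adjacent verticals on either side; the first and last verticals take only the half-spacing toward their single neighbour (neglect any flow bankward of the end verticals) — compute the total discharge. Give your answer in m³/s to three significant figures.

7.65 m³/s

w_1 = (8.5 − 1.7)/2 = 3.4 m; q_1 = 0.28 × 0.27 × 3.4 = 0.2570 m³/s
w_2 = (14.3 − 1.7)/2 = 6.3 m; q_2 = 0.63 × 1.21 × 6.3 = 4.802 m³/s
w_3 = (15.4 − 8.5)/2 = 3.45 m; q_3 = 0.47 × 0.70 × 3.45 = 1.135 m³/s
w_4 = (18.3 − 14.3)/2 = 2 m; q_4 = 0.64 × 0.99 × 2 = 1.267 m³/s
w_5 = (18.3 − 15.4)/2 = 1.45 m; q_5 = 0.39 × 0.34 × 1.45 = 0.1923 m³/s
Q = Σ qᵢ = 7.654 m³/s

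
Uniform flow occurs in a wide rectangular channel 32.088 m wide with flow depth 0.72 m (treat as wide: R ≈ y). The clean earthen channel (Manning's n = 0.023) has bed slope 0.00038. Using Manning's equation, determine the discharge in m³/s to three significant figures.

15.7 m³/s

A = b·y = 32.088 × 0.72 = 23.10 m²
Wide channel: R ≈ y = 0.72 m
Q = (1/n)·A·R^(2/3)·S^(1/2) = (1/0.023) × 23.10 × 0.7200^(2/3) × 0.00038^(1/2) = 15.73 m³/s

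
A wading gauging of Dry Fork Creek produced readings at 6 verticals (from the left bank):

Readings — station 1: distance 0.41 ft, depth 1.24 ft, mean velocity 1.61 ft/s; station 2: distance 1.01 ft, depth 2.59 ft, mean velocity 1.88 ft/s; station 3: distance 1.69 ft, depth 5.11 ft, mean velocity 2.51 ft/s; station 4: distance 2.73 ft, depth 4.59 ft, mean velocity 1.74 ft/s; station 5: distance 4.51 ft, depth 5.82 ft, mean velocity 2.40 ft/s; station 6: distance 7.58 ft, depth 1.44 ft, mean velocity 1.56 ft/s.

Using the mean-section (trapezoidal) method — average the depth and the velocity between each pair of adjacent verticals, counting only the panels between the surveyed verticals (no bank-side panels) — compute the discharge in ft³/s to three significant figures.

59.7 ft³/s

Panel 1-2: Δb = 0.6 ft, d̄ = (1.24+2.59)/2 = 1.915, v̄ = (1.61+1.88)/2 = 1.745 → q = 0.6×1.915×1.745 = 2.005 ft³/s
Panel 2-3: Δb = 0.68 ft, d̄ = (2.59+5.11)/2 = 3.85, v̄ = (1.88+2.51)/2 = 2.195 → q = 0.68×3.85×2.195 = 5.747 ft³/s
Panel 3-4: Δb = 1.04 ft, d̄ = (5.11+4.59)/2 = 4.85, v̄ = (2.51+1.74)/2 = 2.125 → q = 1.04×4.85×2.125 = 10.72 ft³/s
Panel 4-5: Δb = 1.78 ft, d̄ = (4.59+5.82)/2 = 5.205, v̄ = (1.74+2.40)/2 = 2.07 → q = 1.78×5.205×2.07 = 19.18 ft³/s
Panel 5-6: Δb = 3.07 ft, d̄ = (5.82+1.44)/2 = 3.63, v̄ = (2.40+1.56)/2 = 1.98 → q = 3.07×3.63×1.98 = 22.07 ft³/s
Q = Σ q = 59.71 ft³/s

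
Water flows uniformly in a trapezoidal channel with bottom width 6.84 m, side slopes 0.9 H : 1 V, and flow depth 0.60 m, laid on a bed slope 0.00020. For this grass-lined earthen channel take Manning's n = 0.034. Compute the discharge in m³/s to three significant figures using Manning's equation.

1.20 m³/s

A = (b + z·y)·y = (6.84 + 0.9×0.60)×0.60 = 4.428 m²
P = b + 2y√(1+z²) = 6.84 + 2×0.60×√(1+0.9²) = 8.454 m
R = A/P = 4.428/8.454 = 0.5237 m
Q = (1/n)·A·R^(2/3)·S^(1/2) = (1/0.034) × 4.428 × 0.5237^(2/3) × 0.00020^(1/2) = 1.197 m³/s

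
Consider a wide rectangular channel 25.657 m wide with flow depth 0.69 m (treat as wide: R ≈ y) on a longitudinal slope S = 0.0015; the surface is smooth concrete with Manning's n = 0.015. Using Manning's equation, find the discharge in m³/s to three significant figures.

A = b·y = 25.657 × 0.69 = 17.70 m²
Wide channel: R ≈ y = 0.69 m
Q = (1/n)·A·R^(2/3)·S^(1/2) = (1/0.015) × 17.70 × 0.6900^(2/3) × 0.0015^(1/2) = 35.69 m³/s

35.7 m³/s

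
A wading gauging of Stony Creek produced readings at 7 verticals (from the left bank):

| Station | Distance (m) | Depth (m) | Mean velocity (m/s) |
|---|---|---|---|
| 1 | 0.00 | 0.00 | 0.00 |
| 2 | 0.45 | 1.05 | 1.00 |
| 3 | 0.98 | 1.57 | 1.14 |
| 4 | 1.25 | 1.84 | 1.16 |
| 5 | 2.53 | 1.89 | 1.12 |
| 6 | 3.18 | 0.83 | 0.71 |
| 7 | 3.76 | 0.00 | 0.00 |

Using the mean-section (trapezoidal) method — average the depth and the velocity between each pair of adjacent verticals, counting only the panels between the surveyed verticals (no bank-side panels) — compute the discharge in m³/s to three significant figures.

Panel 1-2: Δb = 0.45 m, d̄ = (0.00+1.05)/2 = 0.525, v̄ = (0.00+1.00)/2 = 0.5 → q = 0.45×0.525×0.5 = 0.1181 m³/s
Panel 2-3: Δb = 0.53 m, d̄ = (1.05+1.57)/2 = 1.31, v̄ = (1.00+1.14)/2 = 1.07 → q = 0.53×1.31×1.07 = 0.7429 m³/s
Panel 3-4: Δb = 0.27 m, d̄ = (1.57+1.84)/2 = 1.705, v̄ = (1.14+1.16)/2 = 1.15 → q = 0.27×1.705×1.15 = 0.5294 m³/s
Panel 4-5: Δb = 1.28 m, d̄ = (1.84+1.89)/2 = 1.865, v̄ = (1.16+1.12)/2 = 1.14 → q = 1.28×1.865×1.14 = 2.721 m³/s
Panel 5-6: Δb = 0.65 m, d̄ = (1.89+0.83)/2 = 1.36, v̄ = (1.12+0.71)/2 = 0.915 → q = 0.65×1.36×0.915 = 0.8089 m³/s
Panel 6-7: Δb = 0.58 m, d̄ = (0.83+0.00)/2 = 0.415, v̄ = (0.71+0.00)/2 = 0.355 → q = 0.58×0.415×0.355 = 0.08545 m³/s
Q = Σ q = 5.006 m³/s

5.01 m³/s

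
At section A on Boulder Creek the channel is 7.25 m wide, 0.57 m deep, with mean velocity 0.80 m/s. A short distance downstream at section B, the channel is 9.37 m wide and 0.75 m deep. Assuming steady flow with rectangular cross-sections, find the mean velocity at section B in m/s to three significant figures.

Q = A₁V₁ = (7.25×0.57) × 0.80 = 3.306 m³/s
A₂ = 9.37 × 0.75 = 7.028 m²
V₂ = Q/A₂ = 3.306/7.028 = 0.4704 m/s

0.470 m/s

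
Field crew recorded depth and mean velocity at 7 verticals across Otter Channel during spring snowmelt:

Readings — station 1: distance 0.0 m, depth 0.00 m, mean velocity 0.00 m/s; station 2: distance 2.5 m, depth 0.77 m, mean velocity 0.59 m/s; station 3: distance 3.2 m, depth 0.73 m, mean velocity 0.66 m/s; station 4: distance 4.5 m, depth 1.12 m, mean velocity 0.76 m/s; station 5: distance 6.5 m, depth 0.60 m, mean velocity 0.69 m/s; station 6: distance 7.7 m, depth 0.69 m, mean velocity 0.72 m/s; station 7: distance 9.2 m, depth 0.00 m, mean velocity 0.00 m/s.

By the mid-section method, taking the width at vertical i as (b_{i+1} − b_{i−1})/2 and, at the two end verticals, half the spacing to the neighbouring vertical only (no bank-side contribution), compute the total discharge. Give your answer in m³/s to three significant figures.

w_2 = (3.2 − 0.0)/2 = 1.6 m; q_2 = 0.59 × 0.77 × 1.6 = 0.7269 m³/s
w_3 = (4.5 − 2.5)/2 = 1 m; q_3 = 0.66 × 0.73 × 1 = 0.4818 m³/s
w_4 = (6.5 − 3.2)/2 = 1.65 m; q_4 = 0.76 × 1.12 × 1.65 = 1.404 m³/s
w_5 = (7.7 − 4.5)/2 = 1.6 m; q_5 = 0.69 × 0.60 × 1.6 = 0.6624 m³/s
w_6 = (9.2 − 6.5)/2 = 1.35 m; q_6 = 0.72 × 0.69 × 1.35 = 0.6707 m³/s
Stations 1, 7 contribute zero (depth or velocity is 0).
Q = Σ qᵢ = 3.946 m³/s

3.95 m³/s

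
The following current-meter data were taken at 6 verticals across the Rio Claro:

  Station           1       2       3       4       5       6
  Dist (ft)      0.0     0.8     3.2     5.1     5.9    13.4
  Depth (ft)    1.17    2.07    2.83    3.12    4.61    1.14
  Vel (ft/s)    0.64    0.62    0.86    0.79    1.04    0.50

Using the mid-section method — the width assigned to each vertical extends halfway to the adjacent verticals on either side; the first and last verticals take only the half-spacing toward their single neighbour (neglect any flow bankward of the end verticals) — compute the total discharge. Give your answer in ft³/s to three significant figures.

32.9 ft³/s

w_1 = (0.8 − 0.0)/2 = 0.4 ft; q_1 = 0.64 × 1.17 × 0.4 = 0.2995 ft³/s
w_2 = (3.2 − 0.0)/2 = 1.6 ft; q_2 = 0.62 × 2.07 × 1.6 = 2.053 ft³/s
w_3 = (5.1 − 0.8)/2 = 2.15 ft; q_3 = 0.86 × 2.83 × 2.15 = 5.233 ft³/s
w_4 = (5.9 − 3.2)/2 = 1.35 ft; q_4 = 0.79 × 3.12 × 1.35 = 3.327 ft³/s
w_5 = (13.4 − 5.1)/2 = 4.15 ft; q_5 = 1.04 × 4.61 × 4.15 = 19.90 ft³/s
w_6 = (13.4 − 5.9)/2 = 3.75 ft; q_6 = 0.50 × 1.14 × 3.75 = 2.138 ft³/s
Q = Σ qᵢ = 32.95 ft³/s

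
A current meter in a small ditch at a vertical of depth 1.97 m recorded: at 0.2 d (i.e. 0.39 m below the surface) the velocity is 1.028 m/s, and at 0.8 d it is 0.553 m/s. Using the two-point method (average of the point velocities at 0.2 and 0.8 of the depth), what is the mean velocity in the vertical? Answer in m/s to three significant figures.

0.791 m/s

v̄ = (1.028 + 0.553) / 2 = 0.7905 m/s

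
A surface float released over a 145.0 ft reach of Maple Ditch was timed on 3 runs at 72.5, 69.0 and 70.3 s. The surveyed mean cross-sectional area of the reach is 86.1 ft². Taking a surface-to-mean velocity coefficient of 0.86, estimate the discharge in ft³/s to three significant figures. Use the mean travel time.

t̄ = (72.5 + 69.0 + 70.3) / 3 = 70.6 s
v_surface = L / t̄ = 145.0 / 70.6 = 2.054 ft/s
v_mean = 0.86 × 2.054 = 1.766 ft/s
Q = A × v_mean = 86.1 × 1.766 = 152.1 ft³/s

152 ft³/s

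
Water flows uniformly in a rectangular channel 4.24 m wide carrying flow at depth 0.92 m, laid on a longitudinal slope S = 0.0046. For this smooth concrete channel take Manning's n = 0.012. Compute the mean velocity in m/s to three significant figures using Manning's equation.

4.20 m/s

A = b·y = 4.24 × 0.92 = 3.901 m²
P = b + 2y = 4.24 + 2×0.92 = 6.080 m
R = A/P = 3.901/6.080 = 0.6416 m
Q = (1/n)·A·R^(2/3)·S^(1/2) = (1/0.012) × 3.901 × 0.6416^(2/3) × 0.0046^(1/2) = 16.40 m³/s
V = Q/A = 16.40/3.901 = 4.204 m/s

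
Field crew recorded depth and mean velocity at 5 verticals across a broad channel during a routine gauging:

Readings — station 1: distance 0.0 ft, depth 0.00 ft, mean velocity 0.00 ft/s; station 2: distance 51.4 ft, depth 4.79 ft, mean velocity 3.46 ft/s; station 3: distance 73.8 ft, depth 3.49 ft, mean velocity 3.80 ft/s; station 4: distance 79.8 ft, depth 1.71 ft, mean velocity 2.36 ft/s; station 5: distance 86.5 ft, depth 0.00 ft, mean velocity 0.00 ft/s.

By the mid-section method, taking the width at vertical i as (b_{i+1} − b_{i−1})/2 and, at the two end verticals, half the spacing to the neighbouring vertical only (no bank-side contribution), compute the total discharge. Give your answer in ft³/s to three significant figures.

w_2 = (73.8 − 0.0)/2 = 36.9 ft; q_2 = 3.46 × 4.79 × 36.9 = 611.6 ft³/s
w_3 = (79.8 − 51.4)/2 = 14.2 ft; q_3 = 3.80 × 3.49 × 14.2 = 188.3 ft³/s
w_4 = (86.5 − 73.8)/2 = 6.35 ft; q_4 = 2.36 × 1.71 × 6.35 = 25.63 ft³/s
Stations 1, 5 contribute zero (depth or velocity is 0).
Q = Σ qᵢ = 825.5 ft³/s

826 ft³/s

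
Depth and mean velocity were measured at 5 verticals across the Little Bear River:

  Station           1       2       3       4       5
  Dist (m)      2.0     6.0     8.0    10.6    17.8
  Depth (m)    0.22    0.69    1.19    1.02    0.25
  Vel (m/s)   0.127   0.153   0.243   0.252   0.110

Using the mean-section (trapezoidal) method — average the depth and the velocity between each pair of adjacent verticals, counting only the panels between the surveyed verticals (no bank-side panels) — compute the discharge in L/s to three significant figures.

2170 L/s

Panel 1-2: Δb = 4 m, d̄ = (0.22+0.69)/2 = 0.455, v̄ = (0.127+0.153)/2 = 0.14 → q = 4×0.455×0.14 = 0.2548 m³/s
Panel 2-3: Δb = 2 m, d̄ = (0.69+1.19)/2 = 0.94, v̄ = (0.153+0.243)/2 = 0.198 → q = 2×0.94×0.198 = 0.3722 m³/s
Panel 3-4: Δb = 2.6 m, d̄ = (1.19+1.02)/2 = 1.105, v̄ = (0.243+0.252)/2 = 0.2475 → q = 2.6×1.105×0.2475 = 0.7111 m³/s
Panel 4-5: Δb = 7.2 m, d̄ = (1.02+0.25)/2 = 0.635, v̄ = (0.252+0.110)/2 = 0.181 → q = 7.2×0.635×0.181 = 0.8275 m³/s
Q = Σ q = 2.166 m³/s
= 2.166 × 1000 = 2166 L/s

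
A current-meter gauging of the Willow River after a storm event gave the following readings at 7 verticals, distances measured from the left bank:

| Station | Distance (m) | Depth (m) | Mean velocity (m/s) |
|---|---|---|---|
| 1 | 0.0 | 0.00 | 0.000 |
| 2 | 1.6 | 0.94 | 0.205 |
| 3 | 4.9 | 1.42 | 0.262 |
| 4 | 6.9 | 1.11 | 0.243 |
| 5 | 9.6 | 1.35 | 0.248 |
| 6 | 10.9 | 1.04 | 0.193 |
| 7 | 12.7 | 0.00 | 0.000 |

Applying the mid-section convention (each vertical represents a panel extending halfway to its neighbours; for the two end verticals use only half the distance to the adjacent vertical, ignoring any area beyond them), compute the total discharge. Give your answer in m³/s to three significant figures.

3.07 m³/s

w_2 = (4.9 − 0.0)/2 = 2.45 m; q_2 = 0.205 × 0.94 × 2.45 = 0.4721 m³/s
w_3 = (6.9 − 1.6)/2 = 2.65 m; q_3 = 0.262 × 1.42 × 2.65 = 0.9859 m³/s
w_4 = (9.6 − 4.9)/2 = 2.35 m; q_4 = 0.243 × 1.11 × 2.35 = 0.6339 m³/s
w_5 = (10.9 − 6.9)/2 = 2 m; q_5 = 0.248 × 1.35 × 2 = 0.6696 m³/s
w_6 = (12.7 − 9.6)/2 = 1.55 m; q_6 = 0.193 × 1.04 × 1.55 = 0.3111 m³/s
Stations 1, 7 contribute zero (depth or velocity is 0).
Q = Σ qᵢ = 3.073 m³/s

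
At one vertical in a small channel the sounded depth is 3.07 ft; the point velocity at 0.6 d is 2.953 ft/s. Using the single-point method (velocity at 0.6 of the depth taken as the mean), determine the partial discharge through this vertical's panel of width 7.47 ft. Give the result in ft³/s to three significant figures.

67.7 ft³/s

v̄ = v₀.₆ = 2.953 ft/s
q = v̄ × d × w = 2.953 × 3.07 × 7.47 = 67.72 ft³/s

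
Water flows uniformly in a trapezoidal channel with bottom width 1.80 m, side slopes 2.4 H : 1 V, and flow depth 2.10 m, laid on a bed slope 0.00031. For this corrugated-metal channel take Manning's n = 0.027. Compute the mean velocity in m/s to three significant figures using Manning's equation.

A = (b + z·y)·y = (1.80 + 2.4×2.10)×2.10 = 14.36 m²
P = b + 2y√(1+z²) = 1.80 + 2×2.10×√(1+2.4²) = 12.72 m
R = A/P = 14.36/12.72 = 1.129 m
Q = (1/n)·A·R^(2/3)·S^(1/2) = (1/0.027) × 14.36 × 1.129^(2/3) × 0.00031^(1/2) = 10.16 m³/s
V = Q/A = 10.16/14.36 = 0.7071 m/s

0.707 m/s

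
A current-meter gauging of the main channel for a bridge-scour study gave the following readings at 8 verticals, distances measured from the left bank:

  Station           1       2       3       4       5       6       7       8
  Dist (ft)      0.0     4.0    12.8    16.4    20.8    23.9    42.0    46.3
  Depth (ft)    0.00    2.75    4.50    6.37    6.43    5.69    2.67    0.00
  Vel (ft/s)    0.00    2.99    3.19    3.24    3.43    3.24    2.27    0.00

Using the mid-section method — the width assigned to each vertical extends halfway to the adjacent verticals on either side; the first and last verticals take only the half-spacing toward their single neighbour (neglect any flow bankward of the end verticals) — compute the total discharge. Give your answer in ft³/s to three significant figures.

570 ft³/s

w_2 = (12.8 − 0.0)/2 = 6.4 ft; q_2 = 2.99 × 2.75 × 6.4 = 52.62 ft³/s
w_3 = (16.4 − 4.0)/2 = 6.2 ft; q_3 = 3.19 × 4.50 × 6.2 = 89.00 ft³/s
w_4 = (20.8 − 12.8)/2 = 4 ft; q_4 = 3.24 × 6.37 × 4 = 82.56 ft³/s
w_5 = (23.9 − 16.4)/2 = 3.75 ft; q_5 = 3.43 × 6.43 × 3.75 = 82.71 ft³/s
w_6 = (42.0 − 20.8)/2 = 10.6 ft; q_6 = 3.24 × 5.69 × 10.6 = 195.4 ft³/s
w_7 = (46.3 − 23.9)/2 = 11.2 ft; q_7 = 2.27 × 2.67 × 11.2 = 67.88 ft³/s
Stations 1, 8 contribute zero (depth or velocity is 0).
Q = Σ qᵢ = 570.2 ft³/s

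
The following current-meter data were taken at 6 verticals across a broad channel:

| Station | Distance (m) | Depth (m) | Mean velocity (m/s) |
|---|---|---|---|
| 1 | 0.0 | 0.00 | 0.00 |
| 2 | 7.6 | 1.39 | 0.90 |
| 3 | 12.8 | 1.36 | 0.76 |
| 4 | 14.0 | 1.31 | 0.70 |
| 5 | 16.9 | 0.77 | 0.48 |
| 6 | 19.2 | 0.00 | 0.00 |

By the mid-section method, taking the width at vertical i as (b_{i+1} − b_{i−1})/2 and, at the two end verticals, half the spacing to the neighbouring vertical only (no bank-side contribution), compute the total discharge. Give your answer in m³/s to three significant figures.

w_2 = (12.8 − 0.0)/2 = 6.4 m; q_2 = 0.90 × 1.39 × 6.4 = 8.006 m³/s
w_3 = (14.0 − 7.6)/2 = 3.2 m; q_3 = 0.76 × 1.36 × 3.2 = 3.308 m³/s
w_4 = (16.9 − 12.8)/2 = 2.05 m; q_4 = 0.70 × 1.31 × 2.05 = 1.880 m³/s
w_5 = (19.2 − 14.0)/2 = 2.6 m; q_5 = 0.48 × 0.77 × 2.6 = 0.9610 m³/s
Stations 1, 6 contribute zero (depth or velocity is 0).
Q = Σ qᵢ = 14.15 m³/s

14.2 m³/s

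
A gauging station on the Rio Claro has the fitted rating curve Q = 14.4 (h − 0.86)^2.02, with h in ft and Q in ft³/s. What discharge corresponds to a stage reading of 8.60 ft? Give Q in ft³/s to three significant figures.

Q = 14.4 × (8.60 − 0.86)^2.02 = 14.4 × 7.74^2.02 = 898.7 ft³/s

899 ft³/s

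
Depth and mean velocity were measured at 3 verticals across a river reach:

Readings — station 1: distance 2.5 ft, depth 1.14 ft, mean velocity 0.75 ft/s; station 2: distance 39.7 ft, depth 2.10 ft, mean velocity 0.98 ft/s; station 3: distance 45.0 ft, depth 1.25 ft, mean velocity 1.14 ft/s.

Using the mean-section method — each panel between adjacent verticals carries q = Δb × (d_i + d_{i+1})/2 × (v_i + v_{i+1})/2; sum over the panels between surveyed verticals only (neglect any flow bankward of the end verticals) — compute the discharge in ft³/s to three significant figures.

Panel 1-2: Δb = 37.2 ft, d̄ = (1.14+2.10)/2 = 1.62, v̄ = (0.75+0.98)/2 = 0.865 → q = 37.2×1.62×0.865 = 52.13 ft³/s
Panel 2-3: Δb = 5.3 ft, d̄ = (2.10+1.25)/2 = 1.675, v̄ = (0.98+1.14)/2 = 1.06 → q = 5.3×1.675×1.06 = 9.410 ft³/s
Q = Σ q = 61.54 ft³/s

61.5 ft³/s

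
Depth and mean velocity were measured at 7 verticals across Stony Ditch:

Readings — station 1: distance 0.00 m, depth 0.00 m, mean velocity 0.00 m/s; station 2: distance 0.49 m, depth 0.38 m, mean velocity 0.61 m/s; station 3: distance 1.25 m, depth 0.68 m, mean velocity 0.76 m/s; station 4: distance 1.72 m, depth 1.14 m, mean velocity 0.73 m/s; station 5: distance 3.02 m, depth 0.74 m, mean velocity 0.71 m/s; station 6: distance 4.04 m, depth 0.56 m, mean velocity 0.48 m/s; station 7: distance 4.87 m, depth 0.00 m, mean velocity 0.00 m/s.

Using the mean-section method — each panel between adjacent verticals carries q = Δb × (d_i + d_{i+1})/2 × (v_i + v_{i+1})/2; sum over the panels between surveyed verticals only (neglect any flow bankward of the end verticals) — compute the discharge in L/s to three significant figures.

Panel 1-2: Δb = 0.49 m, d̄ = (0.00+0.38)/2 = 0.19, v̄ = (0.00+0.61)/2 = 0.305 → q = 0.49×0.19×0.305 = 0.02840 m³/s
Panel 2-3: Δb = 0.76 m, d̄ = (0.38+0.68)/2 = 0.53, v̄ = (0.61+0.76)/2 = 0.685 → q = 0.76×0.53×0.685 = 0.2759 m³/s
Panel 3-4: Δb = 0.47 m, d̄ = (0.68+1.14)/2 = 0.91, v̄ = (0.76+0.73)/2 = 0.745 → q = 0.47×0.91×0.745 = 0.3186 m³/s
Panel 4-5: Δb = 1.3 m, d̄ = (1.14+0.74)/2 = 0.94, v̄ = (0.73+0.71)/2 = 0.72 → q = 1.3×0.94×0.72 = 0.8798 m³/s
Panel 5-6: Δb = 1.02 m, d̄ = (0.74+0.56)/2 = 0.65, v̄ = (0.71+0.48)/2 = 0.595 → q = 1.02×0.65×0.595 = 0.3945 m³/s
Panel 6-7: Δb = 0.83 m, d̄ = (0.56+0.00)/2 = 0.28, v̄ = (0.48+0.00)/2 = 0.24 → q = 0.83×0.28×0.24 = 0.05578 m³/s
Q = Σ q = 1.953 m³/s
= 1.953 × 1000 = 1953 L/s

1950 L/s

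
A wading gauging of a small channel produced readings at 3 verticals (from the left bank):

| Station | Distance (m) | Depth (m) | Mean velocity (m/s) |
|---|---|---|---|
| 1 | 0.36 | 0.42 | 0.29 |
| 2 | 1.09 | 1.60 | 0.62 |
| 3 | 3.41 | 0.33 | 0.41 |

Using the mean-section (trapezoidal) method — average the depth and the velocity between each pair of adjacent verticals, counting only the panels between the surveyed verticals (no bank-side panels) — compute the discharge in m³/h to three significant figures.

5360 m³/h

Panel 1-2: Δb = 0.73 m, d̄ = (0.42+1.60)/2 = 1.01, v̄ = (0.29+0.62)/2 = 0.455 → q = 0.73×1.01×0.455 = 0.3355 m³/s
Panel 2-3: Δb = 2.32 m, d̄ = (1.60+0.33)/2 = 0.965, v̄ = (0.62+0.41)/2 = 0.515 → q = 2.32×0.965×0.515 = 1.153 m³/s
Q = Σ q = 1.488 m³/s
= 1.488 × 3600 = 5358 m³/h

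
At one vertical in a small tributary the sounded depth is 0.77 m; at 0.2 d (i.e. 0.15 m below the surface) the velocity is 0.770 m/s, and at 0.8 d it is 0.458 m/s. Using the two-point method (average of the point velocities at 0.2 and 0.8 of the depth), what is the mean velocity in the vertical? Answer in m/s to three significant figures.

0.614 m/s

v̄ = (0.770 + 0.458) / 2 = 0.6140 m/s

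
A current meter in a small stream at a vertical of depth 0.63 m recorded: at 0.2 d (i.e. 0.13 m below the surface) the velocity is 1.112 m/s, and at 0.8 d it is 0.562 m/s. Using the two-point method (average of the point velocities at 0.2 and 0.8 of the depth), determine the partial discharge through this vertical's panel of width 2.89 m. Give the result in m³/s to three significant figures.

v̄ = (1.112 + 0.562) / 2 = 0.8370 m/s
q = v̄ × d × w = 0.8370 × 0.63 × 2.89 = 1.524 m³/s

1.52 m³/s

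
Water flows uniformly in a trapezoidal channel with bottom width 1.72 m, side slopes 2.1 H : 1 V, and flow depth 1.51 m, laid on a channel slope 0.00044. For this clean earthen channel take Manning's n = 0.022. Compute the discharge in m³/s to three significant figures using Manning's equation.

6.29 m³/s

A = (b + z·y)·y = (1.72 + 2.1×1.51)×1.51 = 7.385 m²
P = b + 2y√(1+z²) = 1.72 + 2×1.51×√(1+2.1²) = 8.744 m
R = A/P = 7.385/8.744 = 0.8446 m
Q = (1/n)·A·R^(2/3)·S^(1/2) = (1/0.022) × 7.385 × 0.8446^(2/3) × 0.00044^(1/2) = 6.292 m³/s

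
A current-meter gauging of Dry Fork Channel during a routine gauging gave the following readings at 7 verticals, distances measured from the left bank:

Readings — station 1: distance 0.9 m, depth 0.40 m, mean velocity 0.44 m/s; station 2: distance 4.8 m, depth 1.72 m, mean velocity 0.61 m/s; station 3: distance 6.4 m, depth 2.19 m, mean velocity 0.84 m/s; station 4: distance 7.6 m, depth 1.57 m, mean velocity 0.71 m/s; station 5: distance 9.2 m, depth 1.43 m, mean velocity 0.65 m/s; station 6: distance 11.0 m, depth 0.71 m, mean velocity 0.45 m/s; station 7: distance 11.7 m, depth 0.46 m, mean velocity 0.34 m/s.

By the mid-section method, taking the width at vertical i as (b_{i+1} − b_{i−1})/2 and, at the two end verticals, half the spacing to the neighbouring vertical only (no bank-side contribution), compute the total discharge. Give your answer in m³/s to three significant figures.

w_1 = (4.8 − 0.9)/2 = 1.95 m; q_1 = 0.44 × 0.40 × 1.95 = 0.3432 m³/s
w_2 = (6.4 − 0.9)/2 = 2.75 m; q_2 = 0.61 × 1.72 × 2.75 = 2.885 m³/s
w_3 = (7.6 − 4.8)/2 = 1.4 m; q_3 = 0.84 × 2.19 × 1.4 = 2.575 m³/s
w_4 = (9.2 − 6.4)/2 = 1.4 m; q_4 = 0.71 × 1.57 × 1.4 = 1.561 m³/s
w_5 = (11.0 − 7.6)/2 = 1.7 m; q_5 = 0.65 × 1.43 × 1.7 = 1.580 m³/s
w_6 = (11.7 − 9.2)/2 = 1.25 m; q_6 = 0.45 × 0.71 × 1.25 = 0.3994 m³/s
w_7 = (11.7 − 11.0)/2 = 0.35 m; q_7 = 0.34 × 0.46 × 0.35 = 0.05474 m³/s
Q = Σ qᵢ = 9.399 m³/s

9.40 m³/s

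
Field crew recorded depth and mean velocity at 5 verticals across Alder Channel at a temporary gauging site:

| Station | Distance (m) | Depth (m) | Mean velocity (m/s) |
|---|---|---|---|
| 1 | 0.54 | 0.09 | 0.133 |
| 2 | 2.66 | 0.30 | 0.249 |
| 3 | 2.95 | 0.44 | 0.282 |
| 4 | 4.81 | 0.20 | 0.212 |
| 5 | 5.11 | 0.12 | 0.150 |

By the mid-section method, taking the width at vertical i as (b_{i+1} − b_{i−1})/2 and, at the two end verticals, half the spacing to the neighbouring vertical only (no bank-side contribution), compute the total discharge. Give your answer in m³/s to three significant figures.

0.285 m³/s

w_1 = (2.66 − 0.54)/2 = 1.06 m; q_1 = 0.133 × 0.09 × 1.06 = 0.01269 m³/s
w_2 = (2.95 − 0.54)/2 = 1.205 m; q_2 = 0.249 × 0.30 × 1.205 = 0.09001 m³/s
w_3 = (4.81 − 2.66)/2 = 1.075 m; q_3 = 0.282 × 0.44 × 1.075 = 0.1334 m³/s
w_4 = (5.11 − 2.95)/2 = 1.08 m; q_4 = 0.212 × 0.20 × 1.08 = 0.04579 m³/s
w_5 = (5.11 − 4.81)/2 = 0.15 m; q_5 = 0.150 × 0.12 × 0.15 = 0.002700 m³/s
Q = Σ qᵢ = 0.2846 m³/s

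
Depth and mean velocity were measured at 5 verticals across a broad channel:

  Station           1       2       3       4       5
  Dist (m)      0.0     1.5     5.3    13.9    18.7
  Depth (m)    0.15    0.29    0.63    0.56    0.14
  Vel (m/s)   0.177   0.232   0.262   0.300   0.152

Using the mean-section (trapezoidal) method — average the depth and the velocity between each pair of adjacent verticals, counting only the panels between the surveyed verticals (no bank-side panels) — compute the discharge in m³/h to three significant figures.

8340 m³/h

Panel 1-2: Δb = 1.5 m, d̄ = (0.15+0.29)/2 = 0.22, v̄ = (0.177+0.232)/2 = 0.2045 → q = 1.5×0.22×0.2045 = 0.06749 m³/s
Panel 2-3: Δb = 3.8 m, d̄ = (0.29+0.63)/2 = 0.46, v̄ = (0.232+0.262)/2 = 0.247 → q = 3.8×0.46×0.247 = 0.4318 m³/s
Panel 3-4: Δb = 8.6 m, d̄ = (0.63+0.56)/2 = 0.595, v̄ = (0.262+0.300)/2 = 0.281 → q = 8.6×0.595×0.281 = 1.438 m³/s
Panel 4-5: Δb = 4.8 m, d̄ = (0.56+0.14)/2 = 0.35, v̄ = (0.300+0.152)/2 = 0.226 → q = 4.8×0.35×0.226 = 0.3797 m³/s
Q = Σ q = 2.317 m³/s
= 2.317 × 3600 = 8340 m³/h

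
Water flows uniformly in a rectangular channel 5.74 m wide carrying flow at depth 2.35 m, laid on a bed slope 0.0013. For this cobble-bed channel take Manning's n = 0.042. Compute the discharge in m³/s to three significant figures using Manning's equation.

A = b·y = 5.74 × 2.35 = 13.49 m²
P = b + 2y = 5.74 + 2×2.35 = 10.44 m
R = A/P = 13.49/10.44 = 1.292 m
Q = (1/n)·A·R^(2/3)·S^(1/2) = (1/0.042) × 13.49 × 1.292^(2/3) × 0.0013^(1/2) = 13.74 m³/s

13.7 m³/s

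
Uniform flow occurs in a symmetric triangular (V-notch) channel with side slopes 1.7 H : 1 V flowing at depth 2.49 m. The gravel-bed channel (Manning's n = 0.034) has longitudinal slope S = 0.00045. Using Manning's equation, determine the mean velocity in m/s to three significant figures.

0.654 m/s

A = z·y² = 1.7×2.49² = 10.54 m²
P = 2y√(1+z²) = 2×2.49×√(1+1.7²) = 9.822 m
R = A/P = 10.54/9.822 = 1.073 m
Q = (1/n)·A·R^(2/3)·S^(1/2) = (1/0.034) × 10.54 × 1.073^(2/3) × 0.00045^(1/2) = 6.893 m³/s
V = Q/A = 6.893/10.54 = 0.6540 m/s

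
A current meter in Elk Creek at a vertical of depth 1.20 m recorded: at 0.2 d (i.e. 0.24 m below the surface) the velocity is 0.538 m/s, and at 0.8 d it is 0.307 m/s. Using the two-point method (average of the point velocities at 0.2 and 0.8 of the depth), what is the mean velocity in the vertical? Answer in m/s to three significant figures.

0.423 m/s

v̄ = (0.538 + 0.307) / 2 = 0.4225 m/s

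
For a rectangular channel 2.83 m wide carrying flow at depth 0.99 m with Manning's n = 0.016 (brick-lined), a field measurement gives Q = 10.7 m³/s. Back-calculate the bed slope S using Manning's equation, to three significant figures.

A = b·y = 2.83 × 0.99 = 2.802 m²
P = b + 2y = 2.83 + 2×0.99 = 4.810 m
R = A/P = 2.802/4.810 = 0.5825 m
S = (Q·n / (1·A·R^(2/3)))² = (10.7×0.016 / (1×2.802×0.6975))² = 0.007676

0.00768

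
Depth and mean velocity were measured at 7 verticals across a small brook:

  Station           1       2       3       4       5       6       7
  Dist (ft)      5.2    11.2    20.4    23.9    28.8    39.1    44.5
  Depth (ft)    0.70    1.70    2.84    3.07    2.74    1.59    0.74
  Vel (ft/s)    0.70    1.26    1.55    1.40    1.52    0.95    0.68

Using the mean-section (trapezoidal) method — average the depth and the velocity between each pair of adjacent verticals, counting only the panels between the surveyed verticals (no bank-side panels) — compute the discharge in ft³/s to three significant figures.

Panel 1-2: Δb = 6 ft, d̄ = (0.70+1.70)/2 = 1.2, v̄ = (0.70+1.26)/2 = 0.98 → q = 6×1.2×0.98 = 7.056 ft³/s
Panel 2-3: Δb = 9.2 ft, d̄ = (1.70+2.84)/2 = 2.27, v̄ = (1.26+1.55)/2 = 1.405 → q = 9.2×2.27×1.405 = 29.34 ft³/s
Panel 3-4: Δb = 3.5 ft, d̄ = (2.84+3.07)/2 = 2.955, v̄ = (1.55+1.40)/2 = 1.475 → q = 3.5×2.955×1.475 = 15.26 ft³/s
Panel 4-5: Δb = 4.9 ft, d̄ = (3.07+2.74)/2 = 2.905, v̄ = (1.40+1.52)/2 = 1.46 → q = 4.9×2.905×1.46 = 20.78 ft³/s
Panel 5-6: Δb = 10.3 ft, d̄ = (2.74+1.59)/2 = 2.165, v̄ = (1.52+0.95)/2 = 1.235 → q = 10.3×2.165×1.235 = 27.54 ft³/s
Panel 6-7: Δb = 5.4 ft, d̄ = (1.59+0.74)/2 = 1.165, v̄ = (0.95+0.68)/2 = 0.815 → q = 5.4×1.165×0.815 = 5.127 ft³/s
Q = Σ q = 105.1 ft³/s

105 ft³/s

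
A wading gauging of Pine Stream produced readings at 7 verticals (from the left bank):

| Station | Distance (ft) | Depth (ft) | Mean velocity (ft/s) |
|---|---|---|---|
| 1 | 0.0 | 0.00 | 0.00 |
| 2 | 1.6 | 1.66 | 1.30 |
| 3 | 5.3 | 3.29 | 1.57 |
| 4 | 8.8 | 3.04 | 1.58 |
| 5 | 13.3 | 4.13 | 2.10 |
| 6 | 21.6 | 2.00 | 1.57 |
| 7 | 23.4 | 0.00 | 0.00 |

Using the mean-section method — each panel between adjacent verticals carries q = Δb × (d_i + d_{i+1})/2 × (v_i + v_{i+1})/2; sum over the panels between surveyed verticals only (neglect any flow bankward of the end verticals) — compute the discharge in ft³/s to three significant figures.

Panel 1-2: Δb = 1.6 ft, d̄ = (0.00+1.66)/2 = 0.83, v̄ = (0.00+1.30)/2 = 0.65 → q = 1.6×0.83×0.65 = 0.8632 ft³/s
Panel 2-3: Δb = 3.7 ft, d̄ = (1.66+3.29)/2 = 2.475, v̄ = (1.30+1.57)/2 = 1.435 → q = 3.7×2.475×1.435 = 13.14 ft³/s
Panel 3-4: Δb = 3.5 ft, d̄ = (3.29+3.04)/2 = 3.165, v̄ = (1.57+1.58)/2 = 1.575 → q = 3.5×3.165×1.575 = 17.45 ft³/s
Panel 4-5: Δb = 4.5 ft, d̄ = (3.04+4.13)/2 = 3.585, v̄ = (1.58+2.10)/2 = 1.84 → q = 4.5×3.585×1.84 = 29.68 ft³/s
Panel 5-6: Δb = 8.3 ft, d̄ = (4.13+2.00)/2 = 3.065, v̄ = (2.10+1.57)/2 = 1.835 → q = 8.3×3.065×1.835 = 46.68 ft³/s
Panel 6-7: Δb = 1.8 ft, d̄ = (2.00+0.00)/2 = 1, v̄ = (1.57+0.00)/2 = 0.785 → q = 1.8×1×0.785 = 1.413 ft³/s
Q = Σ q = 109.2 ft³/s

109 ft³/s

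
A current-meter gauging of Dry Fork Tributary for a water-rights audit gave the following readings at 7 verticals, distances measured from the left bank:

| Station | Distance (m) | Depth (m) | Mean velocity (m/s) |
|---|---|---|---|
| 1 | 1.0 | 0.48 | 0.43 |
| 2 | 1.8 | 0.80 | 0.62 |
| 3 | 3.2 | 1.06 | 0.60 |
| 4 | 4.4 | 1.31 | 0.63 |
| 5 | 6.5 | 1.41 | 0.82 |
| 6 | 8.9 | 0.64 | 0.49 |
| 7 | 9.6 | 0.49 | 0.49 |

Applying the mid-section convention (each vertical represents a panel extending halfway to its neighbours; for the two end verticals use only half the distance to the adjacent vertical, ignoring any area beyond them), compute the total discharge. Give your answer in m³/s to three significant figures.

w_1 = (1.8 − 1.0)/2 = 0.4 m; q_1 = 0.43 × 0.48 × 0.4 = 0.08256 m³/s
w_2 = (3.2 − 1.0)/2 = 1.1 m; q_2 = 0.62 × 0.80 × 1.1 = 0.5456 m³/s
w_3 = (4.4 − 1.8)/2 = 1.3 m; q_3 = 0.60 × 1.06 × 1.3 = 0.8268 m³/s
w_4 = (6.5 − 3.2)/2 = 1.65 m; q_4 = 0.63 × 1.31 × 1.65 = 1.362 m³/s
w_5 = (8.9 − 4.4)/2 = 2.25 m; q_5 = 0.82 × 1.41 × 2.25 = 2.601 m³/s
w_6 = (9.6 − 6.5)/2 = 1.55 m; q_6 = 0.49 × 0.64 × 1.55 = 0.4861 m³/s
w_7 = (9.6 − 8.9)/2 = 0.35 m; q_7 = 0.49 × 0.49 × 0.35 = 0.08404 m³/s
Q = Σ qᵢ = 5.988 m³/s

5.99 m³/s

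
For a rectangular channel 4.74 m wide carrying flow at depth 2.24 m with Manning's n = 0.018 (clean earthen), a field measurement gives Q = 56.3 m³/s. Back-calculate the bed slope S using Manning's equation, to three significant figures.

0.00755

A = b·y = 4.74 × 2.24 = 10.62 m²
P = b + 2y = 4.74 + 2×2.24 = 9.220 m
R = A/P = 10.62/9.220 = 1.152 m
S = (Q·n / (1·A·R^(2/3)))² = (56.3×0.018 / (1×10.62×1.099))² = 0.007547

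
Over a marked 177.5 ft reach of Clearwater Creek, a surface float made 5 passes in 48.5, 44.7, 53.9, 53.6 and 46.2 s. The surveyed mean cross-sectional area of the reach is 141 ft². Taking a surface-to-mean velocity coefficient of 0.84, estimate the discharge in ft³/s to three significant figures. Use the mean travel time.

t̄ = (48.5 + 44.7 + 53.9 + 53.6 + 46.2) / 5 = 49.38 s
v_surface = L / t̄ = 177.5 / 49.38 = 3.595 ft/s
v_mean = 0.84 × 3.595 = 3.019 ft/s
Q = A × v_mean = 141 × 3.019 = 425.7 ft³/s

426 ft³/s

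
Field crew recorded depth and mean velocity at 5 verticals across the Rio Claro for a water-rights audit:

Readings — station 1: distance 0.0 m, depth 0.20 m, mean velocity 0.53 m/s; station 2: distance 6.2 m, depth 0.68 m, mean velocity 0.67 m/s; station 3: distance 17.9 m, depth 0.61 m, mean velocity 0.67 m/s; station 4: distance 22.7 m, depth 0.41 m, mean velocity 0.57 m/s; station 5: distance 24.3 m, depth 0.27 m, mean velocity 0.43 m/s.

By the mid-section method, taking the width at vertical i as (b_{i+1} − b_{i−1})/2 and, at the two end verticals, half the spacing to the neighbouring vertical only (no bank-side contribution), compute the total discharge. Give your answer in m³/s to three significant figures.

8.62 m³/s

w_1 = (6.2 − 0.0)/2 = 3.1 m; q_1 = 0.53 × 0.20 × 3.1 = 0.3286 m³/s
w_2 = (17.9 − 0.0)/2 = 8.95 m; q_2 = 0.67 × 0.68 × 8.95 = 4.078 m³/s
w_3 = (22.7 − 6.2)/2 = 8.25 m; q_3 = 0.67 × 0.61 × 8.25 = 3.372 m³/s
w_4 = (24.3 − 17.9)/2 = 3.2 m; q_4 = 0.57 × 0.41 × 3.2 = 0.7478 m³/s
w_5 = (24.3 − 22.7)/2 = 0.8 m; q_5 = 0.43 × 0.27 × 0.8 = 0.09288 m³/s
Q = Σ qᵢ = 8.619 m³/s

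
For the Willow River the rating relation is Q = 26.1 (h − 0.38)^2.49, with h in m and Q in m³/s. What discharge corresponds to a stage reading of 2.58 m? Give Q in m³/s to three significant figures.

186 m³/s

Q = 26.1 × (2.58 − 0.38)^2.49 = 26.1 × 2.2^2.49 = 185.9 m³/s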